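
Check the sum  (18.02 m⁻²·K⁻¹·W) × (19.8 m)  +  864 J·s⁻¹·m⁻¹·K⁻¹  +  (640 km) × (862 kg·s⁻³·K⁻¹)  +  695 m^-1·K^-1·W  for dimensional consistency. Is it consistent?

Work out the base dimensions of each:
  (18.02 m⁻²·K⁻¹·W) × (19.8 m):  [kg·s⁻³·K⁻¹] · [m] = kg·m·s⁻³·K⁻¹
  864 J·s⁻¹·m⁻¹·K⁻¹:  J·s⁻¹·m⁻¹·K⁻¹ = N·m·s⁻¹·m⁻¹·K⁻¹ = kg·m·s⁻³·K⁻¹
  (640 km) × (862 kg·s⁻³·K⁻¹):  [m] · [kg·s⁻³·K⁻¹] = kg·m·s⁻³·K⁻¹
  695 m^-1·K^-1·W:  W·m⁻¹·K⁻¹ = J·s⁻¹·m⁻¹·K⁻¹ = kg·m·s⁻³·K⁻¹
Every term reduces to kg·m·s⁻³·K⁻¹.

Yes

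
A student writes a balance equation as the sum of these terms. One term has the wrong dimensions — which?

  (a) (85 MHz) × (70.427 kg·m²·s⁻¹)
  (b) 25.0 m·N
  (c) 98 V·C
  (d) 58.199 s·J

In SI base units:
  (a) [s⁻¹] · [kg·m²·s⁻¹] = kg·m²·s⁻²
  (b) N·m = kg·m·s⁻²·m = kg·m²·s⁻²
  (c) C·V = s·A·J·C⁻¹ = kg·m²·s⁻²
  (d) J·s = N·m·s = kg·m²·s⁻¹
All reduce to kg·m²·s⁻² except (d), which is kg·m²·s⁻¹.

(d)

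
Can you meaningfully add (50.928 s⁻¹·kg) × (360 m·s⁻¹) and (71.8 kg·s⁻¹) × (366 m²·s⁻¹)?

No

Dimensions:
  (50.928 s⁻¹·kg) × (360 m·s⁻¹):  [kg·s⁻¹] · [m·s⁻¹] = kg·m·s⁻²
  (71.8 kg·s⁻¹) × (366 m²·s⁻¹):  [kg·s⁻¹] · [m²·s⁻¹] = kg·m²·s⁻²
kg·m·s⁻² ≠ kg·m²·s⁻², so they cannot be added.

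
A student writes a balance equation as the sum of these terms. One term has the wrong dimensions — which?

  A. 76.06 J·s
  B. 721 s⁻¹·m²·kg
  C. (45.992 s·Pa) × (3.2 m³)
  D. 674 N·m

D.

In SI base units:
  A. J·s = N·m·s = kg·m²·s⁻¹
  B. kg·m²·s⁻¹
  C. [kg·m⁻¹·s⁻¹] · [m³] = kg·m²·s⁻¹
  D. N·m = kg·m·s⁻²·m = kg·m²·s⁻²
All reduce to kg·m²·s⁻¹ except D., which is kg·m²·s⁻².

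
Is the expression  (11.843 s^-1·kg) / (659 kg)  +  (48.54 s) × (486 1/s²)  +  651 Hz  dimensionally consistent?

Yes

Dimensions:
  (11.843 s^-1·kg) / (659 kg):  [kg·s⁻¹] / [kg] = s⁻¹
  (48.54 s) × (486 1/s²):  [s] · [s⁻²] = s⁻¹
  651 Hz:  Hz = s⁻¹
Every term reduces to s⁻¹.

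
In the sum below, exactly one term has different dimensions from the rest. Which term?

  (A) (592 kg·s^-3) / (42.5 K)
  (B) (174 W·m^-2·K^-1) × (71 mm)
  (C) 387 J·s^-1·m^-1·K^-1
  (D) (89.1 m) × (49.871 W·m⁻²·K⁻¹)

(A)

In SI base units:
  (A) [kg·s⁻³] / [K] = kg·s⁻³·K⁻¹
  (B) [kg·s⁻³·K⁻¹] · [m] = kg·m·s⁻³·K⁻¹
  (C) J·s⁻¹·m⁻¹·K⁻¹ = N·m·s⁻¹·m⁻¹·K⁻¹ = kg·m·s⁻³·K⁻¹
  (D) [m] · [kg·s⁻³·K⁻¹] = kg·m·s⁻³·K⁻¹
All reduce to kg·m·s⁻³·K⁻¹ except (A), which is kg·s⁻³·K⁻¹.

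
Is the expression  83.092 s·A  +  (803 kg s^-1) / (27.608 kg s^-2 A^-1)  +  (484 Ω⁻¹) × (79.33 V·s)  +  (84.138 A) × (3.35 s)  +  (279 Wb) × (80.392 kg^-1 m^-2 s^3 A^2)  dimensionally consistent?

Yes

In SI base units:
  83.092 s·A:  A·s = s·A
  (803 kg s^-1) / (27.608 kg s^-2 A^-1):  [kg·s⁻¹] / [kg·s⁻²·A⁻¹] = s·A
  (484 Ω⁻¹) × (79.33 V·s):  [kg⁻¹·m⁻²·s³·A²] · [kg·m²·s⁻²·A⁻¹] = s·A
  (84.138 A) × (3.35 s):  [A] · [s] = s·A
  (279 Wb) × (80.392 kg^-1 m^-2 s^3 A^2):  [kg·m²·s⁻²·A⁻¹] · [kg⁻¹·m⁻²·s³·A²] = s·A
Every term reduces to s·A.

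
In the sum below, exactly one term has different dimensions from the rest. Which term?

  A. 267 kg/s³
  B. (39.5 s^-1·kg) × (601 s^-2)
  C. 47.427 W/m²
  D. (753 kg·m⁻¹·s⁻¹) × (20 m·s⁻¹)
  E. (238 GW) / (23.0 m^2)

Expand each in SI base units:
  A. kg·s⁻³
  B. [kg·s⁻¹] · [s⁻²] = kg·s⁻³
  C. W·m⁻² = J·s⁻¹·m⁻² = kg·s⁻³
  D. [kg·m⁻¹·s⁻¹] · [m·s⁻¹] = kg·s⁻²
  E. [kg·m²·s⁻³] / [m²] = kg·s⁻³
All reduce to kg·s⁻³ except D., which is kg·s⁻².

D.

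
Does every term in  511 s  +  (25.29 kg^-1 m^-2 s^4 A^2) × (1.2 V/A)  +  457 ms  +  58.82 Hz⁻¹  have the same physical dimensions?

In SI base units:
  511 s:  s
  (25.29 kg^-1 m^-2 s^4 A^2) × (1.2 V/A):  [kg⁻¹·m⁻²·s⁴·A²] · [kg·m²·s⁻³·A⁻²] = s
  457 ms:  s
  58.82 Hz⁻¹:  Hz⁻¹ = (s⁻¹)⁻¹ = s
Every term reduces to s.

Yes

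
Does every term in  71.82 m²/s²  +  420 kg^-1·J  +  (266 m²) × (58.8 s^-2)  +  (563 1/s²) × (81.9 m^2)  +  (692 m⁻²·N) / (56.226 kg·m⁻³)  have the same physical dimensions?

Yes

In SI base units:
  71.82 m²/s²:  m²·s⁻²
  420 kg^-1·J:  J·kg⁻¹ = N·m·kg⁻¹ = m²·s⁻²
  (266 m²) × (58.8 s^-2):  [m²] · [s⁻²] = m²·s⁻²
  (563 1/s²) × (81.9 m^2):  [s⁻²] · [m²] = m²·s⁻²
  (692 m⁻²·N) / (56.226 kg·m⁻³):  [kg·m⁻¹·s⁻²] / [kg·m⁻³] = m²·s⁻²
Every term reduces to m²·s⁻².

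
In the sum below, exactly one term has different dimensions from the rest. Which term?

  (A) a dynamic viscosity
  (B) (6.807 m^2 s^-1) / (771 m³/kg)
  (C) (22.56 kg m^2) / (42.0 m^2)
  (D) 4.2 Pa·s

Expand each in SI base units:
  (A) [dynamic viscosity] = kg·m⁻¹·s⁻¹
  (B) [m²·s⁻¹] / [kg⁻¹·m³] = kg·m⁻¹·s⁻¹
  (C) [kg·m²] / [m²] = kg
  (D) Pa·s = N·m⁻²·s = kg·m⁻¹·s⁻¹
All reduce to kg·m⁻¹·s⁻¹ except (C), which is kg.

(C)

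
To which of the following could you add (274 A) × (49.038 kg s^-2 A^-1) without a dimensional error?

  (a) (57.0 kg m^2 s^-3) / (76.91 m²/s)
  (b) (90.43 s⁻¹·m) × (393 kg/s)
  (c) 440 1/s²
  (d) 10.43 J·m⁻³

(a)

Reference: [A] · [kg·s⁻²·A⁻¹] = kg·s⁻².
Each option:
  (a) [kg·m²·s⁻³] / [m²·s⁻¹] = kg·s⁻²  ← same
  (b) [m·s⁻¹] · [kg·s⁻¹] = kg·m·s⁻²
  (c) s⁻²
  (d) J·m⁻³ = N·m·m⁻³ = kg·m⁻¹·s⁻²
Only (a) matches kg·s⁻².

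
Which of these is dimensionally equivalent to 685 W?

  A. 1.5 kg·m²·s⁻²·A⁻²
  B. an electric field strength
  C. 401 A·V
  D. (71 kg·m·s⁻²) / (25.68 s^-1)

Reference: W = J·s⁻¹ = kg·m²·s⁻³.
Each option:
  A. kg·m²·s⁻²·A⁻²
  B. [electric field strength] = kg·m·s⁻³·A⁻¹
  C. V·A = J·C⁻¹·A = kg·m²·s⁻³  ← same
  D. [kg·m·s⁻²] / [s⁻¹] = kg·m·s⁻¹
Only C. matches kg·m²·s⁻³.

C.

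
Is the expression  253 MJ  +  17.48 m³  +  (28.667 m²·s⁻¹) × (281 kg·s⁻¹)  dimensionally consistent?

In SI base units:
  253 MJ:  J = N·m = kg·m²·s⁻²
  17.48 m³:  m³
  (28.667 m²·s⁻¹) × (281 kg·s⁻¹):  [m²·s⁻¹] · [kg·s⁻¹] = kg·m²·s⁻²
The terms do not share a single dimension (kg·m²·s⁻² vs m³).

No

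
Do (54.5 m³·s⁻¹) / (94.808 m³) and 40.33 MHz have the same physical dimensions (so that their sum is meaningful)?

Yes

In SI base units:
  (54.5 m³·s⁻¹) / (94.808 m³):  [m³·s⁻¹] / [m³] = s⁻¹
  40.33 MHz:  Hz = s⁻¹
Both are s⁻¹, so they have the same dimensions and can be added.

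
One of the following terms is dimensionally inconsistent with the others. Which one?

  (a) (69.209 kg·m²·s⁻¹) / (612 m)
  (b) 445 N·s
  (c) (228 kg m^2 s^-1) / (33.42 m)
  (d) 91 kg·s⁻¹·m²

Reduce each to base SI dimensions:
  (a) [kg·m²·s⁻¹] / [m] = kg·m·s⁻¹
  (b) N·s = kg·m·s⁻²·s = kg·m·s⁻¹
  (c) [kg·m²·s⁻¹] / [m] = kg·m·s⁻¹
  (d) kg·m²·s⁻¹
All reduce to kg·m·s⁻¹ except (d), which is kg·m²·s⁻¹.

(d)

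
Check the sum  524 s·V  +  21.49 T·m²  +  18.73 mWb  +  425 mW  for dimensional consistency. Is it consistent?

In SI base units:
  524 s·V:  V·s = J·C⁻¹·s = kg·m²·s⁻²·A⁻¹
  21.49 T·m²:  T·m² = Wb·m⁻²·m² = kg·m²·s⁻²·A⁻¹
  18.73 mWb:  Wb = V·s = kg·m²·s⁻²·A⁻¹
  425 mW:  W = J·s⁻¹ = kg·m²·s⁻³
The terms do not share a single dimension (kg·m²·s⁻²·A⁻¹ vs kg·m²·s⁻³).

No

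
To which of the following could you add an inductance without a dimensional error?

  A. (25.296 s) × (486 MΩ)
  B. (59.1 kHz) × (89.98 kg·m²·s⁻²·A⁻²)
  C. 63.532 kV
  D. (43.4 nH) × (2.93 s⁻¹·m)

Reference: [inductance] = kg·m²·s⁻²·A⁻².
Each option:
  A. [s] · [kg·m²·s⁻³·A⁻²] = kg·m²·s⁻²·A⁻²  ← same
  B. [s⁻¹] · [kg·m²·s⁻²·A⁻²] = kg·m²·s⁻³·A⁻²
  C. V = J·C⁻¹ = kg·m²·s⁻³·A⁻¹
  D. [kg·m²·s⁻²·A⁻²] · [m·s⁻¹] = kg·m³·s⁻³·A⁻²
Only A. matches kg·m²·s⁻²·A⁻².

A.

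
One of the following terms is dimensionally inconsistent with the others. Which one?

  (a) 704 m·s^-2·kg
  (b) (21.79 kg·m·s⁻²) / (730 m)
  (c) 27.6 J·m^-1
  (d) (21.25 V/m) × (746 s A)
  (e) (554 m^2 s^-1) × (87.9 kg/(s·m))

(b)

Reduce each to base SI dimensions:
  (a) kg·m·s⁻²
  (b) [kg·m·s⁻²] / [m] = kg·s⁻²
  (c) J·m⁻¹ = N·m·m⁻¹ = kg·m·s⁻²
  (d) [kg·m·s⁻³·A⁻¹] · [s·A] = kg·m·s⁻²
  (e) [m²·s⁻¹] · [kg·m⁻¹·s⁻¹] = kg·m·s⁻²
All reduce to kg·m·s⁻² except (b), which is kg·s⁻².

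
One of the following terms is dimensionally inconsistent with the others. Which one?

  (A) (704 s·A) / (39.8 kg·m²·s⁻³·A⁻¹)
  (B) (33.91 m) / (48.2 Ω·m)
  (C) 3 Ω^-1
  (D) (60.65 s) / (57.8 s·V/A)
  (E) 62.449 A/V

Work out the base dimensions of each:
  (A) [s·A] / [kg·m²·s⁻³·A⁻¹] = kg⁻¹·m⁻²·s⁴·A²
  (B) [m] / [kg·m³·s⁻³·A⁻²] = kg⁻¹·m⁻²·s³·A²
  (C) Ω⁻¹ = (V·A⁻¹)⁻¹ = kg⁻¹·m⁻²·s³·A²
  (D) [s] / [kg·m²·s⁻²·A⁻²] = kg⁻¹·m⁻²·s³·A²
  (E) A·V⁻¹ = A·(J·C⁻¹)⁻¹ = kg⁻¹·m⁻²·s³·A²
All reduce to kg⁻¹·m⁻²·s³·A² except (A), which is kg⁻¹·m⁻²·s⁴·A².

(A)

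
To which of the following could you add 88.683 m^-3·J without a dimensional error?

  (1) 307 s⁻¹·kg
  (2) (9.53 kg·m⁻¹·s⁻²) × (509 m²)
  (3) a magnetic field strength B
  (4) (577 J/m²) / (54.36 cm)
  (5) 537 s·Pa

Reference: J·m⁻³ = N·m·m⁻³ = kg·m⁻¹·s⁻².
Each option:
  (1) kg·s⁻¹
  (2) [kg·m⁻¹·s⁻²] · [m²] = kg·m·s⁻²
  (3) [magnetic field strength B] = kg·s⁻²·A⁻¹
  (4) [kg·s⁻²] / [m] = kg·m⁻¹·s⁻²  ← same
  (5) Pa·s = N·m⁻²·s = kg·m⁻¹·s⁻¹
Only (4) matches kg·m⁻¹·s⁻².

(4)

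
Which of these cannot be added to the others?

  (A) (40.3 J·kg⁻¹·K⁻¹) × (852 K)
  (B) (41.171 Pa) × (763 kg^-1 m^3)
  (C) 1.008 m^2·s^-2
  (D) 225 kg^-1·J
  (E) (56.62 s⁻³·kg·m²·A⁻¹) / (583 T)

Dimensions:
  (A) [m²·s⁻²·K⁻¹] · [K] = m²·s⁻²
  (B) [kg·m⁻¹·s⁻²] · [kg⁻¹·m³] = m²·s⁻²
  (C) m²·s⁻²
  (D) J·kg⁻¹ = N·m·kg⁻¹ = m²·s⁻²
  (E) [kg·m²·s⁻³·A⁻¹] / [kg·s⁻²·A⁻¹] = m²·s⁻¹
All reduce to m²·s⁻² except (E), which is m²·s⁻¹.

(E)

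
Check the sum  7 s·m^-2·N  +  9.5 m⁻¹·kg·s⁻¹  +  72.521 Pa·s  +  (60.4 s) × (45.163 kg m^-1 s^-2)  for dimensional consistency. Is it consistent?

Yes

Reduce each to base SI dimensions:
  7 s·m^-2·N:  N·s·m⁻² = kg·m·s⁻²·s·m⁻² = kg·m⁻¹·s⁻¹
  9.5 m⁻¹·kg·s⁻¹:  kg·m⁻¹·s⁻¹
  72.521 Pa·s:  Pa·s = N·m⁻²·s = kg·m⁻¹·s⁻¹
  (60.4 s) × (45.163 kg m^-1 s^-2):  [s] · [kg·m⁻¹·s⁻²] = kg·m⁻¹·s⁻¹
Every term reduces to kg·m⁻¹·s⁻¹.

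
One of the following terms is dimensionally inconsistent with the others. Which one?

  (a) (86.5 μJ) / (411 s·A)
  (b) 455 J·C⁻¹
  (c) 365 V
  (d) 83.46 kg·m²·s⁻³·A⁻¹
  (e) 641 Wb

(e)

Reduce each to base SI dimensions:
  (a) [kg·m²·s⁻²] / [s·A] = kg·m²·s⁻³·A⁻¹
  (b) J·C⁻¹ = N·m·(s·A)⁻¹ = kg·m²·s⁻³·A⁻¹
  (c) V = J·C⁻¹ = kg·m²·s⁻³·A⁻¹
  (d) kg·m²·s⁻³·A⁻¹
  (e) Wb = V·s = kg·m²·s⁻²·A⁻¹
All reduce to kg·m²·s⁻³·A⁻¹ except (e), which is kg·m²·s⁻²·A⁻¹.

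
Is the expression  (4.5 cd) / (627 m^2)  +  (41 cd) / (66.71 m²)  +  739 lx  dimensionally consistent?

Dimensions:
  (4.5 cd) / (627 m^2):  [cd] / [m²] = m⁻²·cd
  (41 cd) / (66.71 m²):  [cd] / [m²] = m⁻²·cd
  739 lx:  lx = lm·m⁻² = m⁻²·cd
Every term reduces to m⁻²·cd.

Yes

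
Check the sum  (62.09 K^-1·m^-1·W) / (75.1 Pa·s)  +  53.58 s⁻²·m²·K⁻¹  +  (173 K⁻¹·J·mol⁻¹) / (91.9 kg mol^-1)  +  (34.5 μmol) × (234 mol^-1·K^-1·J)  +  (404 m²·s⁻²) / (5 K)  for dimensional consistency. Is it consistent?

No

Dimensions:
  (62.09 K^-1·m^-1·W) / (75.1 Pa·s):  [kg·m·s⁻³·K⁻¹] / [kg·m⁻¹·s⁻¹] = m²·s⁻²·K⁻¹
  53.58 s⁻²·m²·K⁻¹:  m²·s⁻²·K⁻¹
  (173 K⁻¹·J·mol⁻¹) / (91.9 kg mol^-1):  [kg·m²·s⁻²·K⁻¹·mol⁻¹] / [kg·mol⁻¹] = m²·s⁻²·K⁻¹
  (34.5 μmol) × (234 mol^-1·K^-1·J):  [mol] · [kg·m²·s⁻²·K⁻¹·mol⁻¹] = kg·m²·s⁻²·K⁻¹
  (404 m²·s⁻²) / (5 K):  [m²·s⁻²] / [K] = m²·s⁻²·K⁻¹
The terms do not share a single dimension (kg·m²·s⁻²·K⁻¹ vs m²·s⁻²·K⁻¹).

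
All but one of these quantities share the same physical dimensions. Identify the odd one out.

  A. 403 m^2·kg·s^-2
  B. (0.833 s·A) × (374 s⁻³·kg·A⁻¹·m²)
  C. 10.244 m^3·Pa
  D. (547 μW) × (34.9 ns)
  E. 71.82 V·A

E.

Work out the base dimensions of each:
  A. kg·m²·s⁻²
  B. [s·A] · [kg·m²·s⁻³·A⁻¹] = kg·m²·s⁻²
  C. Pa·m³ = N·m⁻²·m³ = kg·m²·s⁻²
  D. [kg·m²·s⁻³] · [s] = kg·m²·s⁻²
  E. V·A = J·C⁻¹·A = kg·m²·s⁻³
All reduce to kg·m²·s⁻² except E., which is kg·m²·s⁻³.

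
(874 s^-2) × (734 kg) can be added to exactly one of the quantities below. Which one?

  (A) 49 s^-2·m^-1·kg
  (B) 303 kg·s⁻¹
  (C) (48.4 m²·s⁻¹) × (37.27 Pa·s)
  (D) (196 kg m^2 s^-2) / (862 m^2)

Reference: [s⁻²] · [kg] = kg·s⁻².
Each option:
  (A) kg·m⁻¹·s⁻²
  (B) kg·s⁻¹
  (C) [m²·s⁻¹] · [kg·m⁻¹·s⁻¹] = kg·m·s⁻²
  (D) [kg·m²·s⁻²] / [m²] = kg·s⁻²  ← same
Only (D) matches kg·s⁻².

(D)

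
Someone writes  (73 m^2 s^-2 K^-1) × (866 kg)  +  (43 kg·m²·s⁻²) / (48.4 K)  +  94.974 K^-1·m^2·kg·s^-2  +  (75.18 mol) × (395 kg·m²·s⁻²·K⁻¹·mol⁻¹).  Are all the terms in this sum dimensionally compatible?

In SI base units:
  (73 m^2 s^-2 K^-1) × (866 kg):  [m²·s⁻²·K⁻¹] · [kg] = kg·m²·s⁻²·K⁻¹
  (43 kg·m²·s⁻²) / (48.4 K):  [kg·m²·s⁻²] / [K] = kg·m²·s⁻²·K⁻¹
  94.974 K^-1·m^2·kg·s^-2:  kg·m²·s⁻²·K⁻¹
  (75.18 mol) × (395 kg·m²·s⁻²·K⁻¹·mol⁻¹):  [mol] · [kg·m²·s⁻²·K⁻¹·mol⁻¹] = kg·m²·s⁻²·K⁻¹
Every term reduces to kg·m²·s⁻²·K⁻¹.

Yes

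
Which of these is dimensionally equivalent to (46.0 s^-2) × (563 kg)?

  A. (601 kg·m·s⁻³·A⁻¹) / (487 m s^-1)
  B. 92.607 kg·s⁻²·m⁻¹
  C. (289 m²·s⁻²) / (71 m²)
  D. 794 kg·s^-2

Reference: [s⁻²] · [kg] = kg·s⁻².
Each option:
  A. [kg·m·s⁻³·A⁻¹] / [m·s⁻¹] = kg·s⁻²·A⁻¹
  B. kg·m⁻¹·s⁻²
  C. [m²·s⁻²] / [m²] = s⁻²
  D. kg·s⁻²  ← same
Only D. matches kg·s⁻².

D.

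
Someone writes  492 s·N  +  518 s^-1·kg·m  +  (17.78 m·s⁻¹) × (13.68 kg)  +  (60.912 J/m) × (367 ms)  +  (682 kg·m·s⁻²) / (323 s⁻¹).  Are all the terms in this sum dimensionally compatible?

Yes

Reduce each to base SI dimensions:
  492 s·N:  N·s = kg·m·s⁻²·s = kg·m·s⁻¹
  518 s^-1·kg·m:  kg·m·s⁻¹
  (17.78 m·s⁻¹) × (13.68 kg):  [m·s⁻¹] · [kg] = kg·m·s⁻¹
  (60.912 J/m) × (367 ms):  [kg·m·s⁻²] · [s] = kg·m·s⁻¹
  (682 kg·m·s⁻²) / (323 s⁻¹):  [kg·m·s⁻²] / [s⁻¹] = kg·m·s⁻¹
Every term reduces to kg·m·s⁻¹.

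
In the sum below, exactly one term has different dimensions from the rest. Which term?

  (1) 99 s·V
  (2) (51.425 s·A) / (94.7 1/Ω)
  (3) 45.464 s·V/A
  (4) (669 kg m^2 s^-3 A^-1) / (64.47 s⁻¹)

Reduce each to base SI dimensions:
  (1) V·s = J·C⁻¹·s = kg·m²·s⁻²·A⁻¹
  (2) [s·A] / [kg⁻¹·m⁻²·s³·A²] = kg·m²·s⁻²·A⁻¹
  (3) V·s·A⁻¹ = J·C⁻¹·s·A⁻¹ = kg·m²·s⁻²·A⁻²
  (4) [kg·m²·s⁻³·A⁻¹] / [s⁻¹] = kg·m²·s⁻²·A⁻¹
All reduce to kg·m²·s⁻²·A⁻¹ except (3), which is kg·m²·s⁻²·A⁻².

(3)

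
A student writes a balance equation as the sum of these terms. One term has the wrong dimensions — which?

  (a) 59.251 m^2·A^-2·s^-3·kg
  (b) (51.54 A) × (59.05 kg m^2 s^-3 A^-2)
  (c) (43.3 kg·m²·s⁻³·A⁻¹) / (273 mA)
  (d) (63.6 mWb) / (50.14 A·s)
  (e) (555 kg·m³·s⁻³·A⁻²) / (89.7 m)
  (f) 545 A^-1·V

(b)

Work out the base dimensions of each:
  (a) kg·m²·s⁻³·A⁻²
  (b) [A] · [kg·m²·s⁻³·A⁻²] = kg·m²·s⁻³·A⁻¹
  (c) [kg·m²·s⁻³·A⁻¹] / [A] = kg·m²·s⁻³·A⁻²
  (d) [kg·m²·s⁻²·A⁻¹] / [s·A] = kg·m²·s⁻³·A⁻²
  (e) [kg·m³·s⁻³·A⁻²] / [m] = kg·m²·s⁻³·A⁻²
  (f) V·A⁻¹ = J·C⁻¹·A⁻¹ = kg·m²·s⁻³·A⁻²
All reduce to kg·m²·s⁻³·A⁻² except (b), which is kg·m²·s⁻³·A⁻¹.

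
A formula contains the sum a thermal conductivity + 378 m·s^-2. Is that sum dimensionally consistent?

Dimensions:
  a thermal conductivity:  [thermal conductivity] = kg·m·s⁻³·K⁻¹
  378 m·s^-2:  m·s⁻²
kg·m·s⁻³·K⁻¹ ≠ m·s⁻², so they cannot be added.

No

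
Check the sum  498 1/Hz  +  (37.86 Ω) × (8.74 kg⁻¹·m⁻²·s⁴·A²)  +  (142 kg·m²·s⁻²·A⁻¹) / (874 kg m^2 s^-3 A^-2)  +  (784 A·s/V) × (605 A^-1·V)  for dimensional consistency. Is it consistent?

No

In SI base units:
  498 1/Hz:  Hz⁻¹ = (s⁻¹)⁻¹ = s
  (37.86 Ω) × (8.74 kg⁻¹·m⁻²·s⁴·A²):  [kg·m²·s⁻³·A⁻²] · [kg⁻¹·m⁻²·s⁴·A²] = s
  (142 kg·m²·s⁻²·A⁻¹) / (874 kg m^2 s^-3 A^-2):  [kg·m²·s⁻²·A⁻¹] / [kg·m²·s⁻³·A⁻²] = s·A
  (784 A·s/V) × (605 A^-1·V):  [kg⁻¹·m⁻²·s⁴·A²] · [kg·m²·s⁻³·A⁻²] = s
The terms do not share a single dimension (s vs s·A).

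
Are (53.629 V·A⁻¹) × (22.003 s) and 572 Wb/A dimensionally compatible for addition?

Work out the base dimensions of each:
  (53.629 V·A⁻¹) × (22.003 s):  [kg·m²·s⁻³·A⁻²] · [s] = kg·m²·s⁻²·A⁻²
  572 Wb/A:  Wb·A⁻¹ = V·s·A⁻¹ = kg·m²·s⁻²·A⁻²
Both are kg·m²·s⁻²·A⁻², so they have the same dimensions and can be added.

Yes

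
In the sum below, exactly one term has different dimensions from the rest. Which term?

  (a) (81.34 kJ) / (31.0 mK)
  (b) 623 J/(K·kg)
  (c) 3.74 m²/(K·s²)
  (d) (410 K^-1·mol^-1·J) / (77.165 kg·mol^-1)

Reduce each to base SI dimensions:
  (a) [kg·m²·s⁻²] / [K] = kg·m²·s⁻²·K⁻¹
  (b) J·kg⁻¹·K⁻¹ = N·m·kg⁻¹·K⁻¹ = m²·s⁻²·K⁻¹
  (c) m²·s⁻²·K⁻¹
  (d) [kg·m²·s⁻²·K⁻¹·mol⁻¹] / [kg·mol⁻¹] = m²·s⁻²·K⁻¹
All reduce to m²·s⁻²·K⁻¹ except (a), which is kg·m²·s⁻²·K⁻¹.

(a)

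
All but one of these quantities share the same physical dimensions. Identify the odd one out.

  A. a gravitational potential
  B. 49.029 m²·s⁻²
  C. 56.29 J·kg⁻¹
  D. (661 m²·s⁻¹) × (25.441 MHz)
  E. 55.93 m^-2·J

E.

Dimensions:
  A. [gravitational potential] = m²·s⁻²
  B. m²·s⁻²
  C. J·kg⁻¹ = N·m·kg⁻¹ = m²·s⁻²
  D. [m²·s⁻¹] · [s⁻¹] = m²·s⁻²
  E. J·m⁻² = N·m·m⁻² = kg·s⁻²
All reduce to m²·s⁻² except E., which is kg·s⁻².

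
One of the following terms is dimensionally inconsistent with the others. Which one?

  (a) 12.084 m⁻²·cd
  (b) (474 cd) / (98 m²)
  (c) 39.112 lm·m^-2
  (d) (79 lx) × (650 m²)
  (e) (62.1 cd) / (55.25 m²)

(d)

Dimensions:
  (a) cd·m⁻² = m⁻²·cd
  (b) [cd] / [m²] = m⁻²·cd
  (c) lm·m⁻² = cd·m⁻² = m⁻²·cd
  (d) [m⁻²·cd] · [m²] = cd
  (e) [cd] / [m²] = m⁻²·cd
All reduce to m⁻²·cd except (d), which is cd.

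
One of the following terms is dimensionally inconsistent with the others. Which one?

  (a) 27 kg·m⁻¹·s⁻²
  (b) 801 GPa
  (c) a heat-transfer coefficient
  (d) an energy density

Reduce each to base SI dimensions:
  (a) kg·m⁻¹·s⁻²
  (b) Pa = N·m⁻² = kg·m⁻¹·s⁻²
  (c) [heat-transfer coefficient] = kg·s⁻³·K⁻¹
  (d) [energy density] = kg·m⁻¹·s⁻²
All reduce to kg·m⁻¹·s⁻² except (c), which is kg·s⁻³·K⁻¹.

(c)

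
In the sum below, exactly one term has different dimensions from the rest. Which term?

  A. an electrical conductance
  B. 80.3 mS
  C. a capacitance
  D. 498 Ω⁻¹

C.

Reduce each to base SI dimensions:
  A. [electrical conductance] = kg⁻¹·m⁻²·s³·A²
  B. S = Ω⁻¹ = kg⁻¹·m⁻²·s³·A²
  C. [capacitance] = kg⁻¹·m⁻²·s⁴·A²
  D. Ω⁻¹ = (V·A⁻¹)⁻¹ = kg⁻¹·m⁻²·s³·A²
All reduce to kg⁻¹·m⁻²·s³·A² except C., which is kg⁻¹·m⁻²·s⁴·A².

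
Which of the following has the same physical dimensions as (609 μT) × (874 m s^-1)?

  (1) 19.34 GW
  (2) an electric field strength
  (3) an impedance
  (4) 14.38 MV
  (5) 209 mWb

(2)

Reference: [kg·s⁻²·A⁻¹] · [m·s⁻¹] = kg·m·s⁻³·A⁻¹.
Each option:
  (1) W = J·s⁻¹ = kg·m²·s⁻³
  (2) [electric field strength] = kg·m·s⁻³·A⁻¹  ← same
  (3) [impedance] = kg·m²·s⁻³·A⁻²
  (4) V = J·C⁻¹ = kg·m²·s⁻³·A⁻¹
  (5) Wb = V·s = kg·m²·s⁻²·A⁻¹
Only (2) matches kg·m·s⁻³·A⁻¹.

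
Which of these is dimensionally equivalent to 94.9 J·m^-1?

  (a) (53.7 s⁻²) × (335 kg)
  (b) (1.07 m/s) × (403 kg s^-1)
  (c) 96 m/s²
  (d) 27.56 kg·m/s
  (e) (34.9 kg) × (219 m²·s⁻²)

Reference: J·m⁻¹ = N·m·m⁻¹ = kg·m·s⁻².
Each option:
  (a) [s⁻²] · [kg] = kg·s⁻²
  (b) [m·s⁻¹] · [kg·s⁻¹] = kg·m·s⁻²  ← same
  (c) m·s⁻²
  (d) kg·m·s⁻¹
  (e) [kg] · [m²·s⁻²] = kg·m²·s⁻²
Only (b) matches kg·m·s⁻².

(b)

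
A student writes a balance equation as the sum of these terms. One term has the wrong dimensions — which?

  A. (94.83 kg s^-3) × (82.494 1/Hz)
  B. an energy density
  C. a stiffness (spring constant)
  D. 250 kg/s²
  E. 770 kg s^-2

Expand each in SI base units:
  A. [kg·s⁻³] · [s] = kg·s⁻²
  B. [energy density] = kg·m⁻¹·s⁻²
  C. [stiffness (spring constant)] = kg·s⁻²
  D. kg·s⁻²
  E. kg·s⁻²
All reduce to kg·s⁻² except B., which is kg·m⁻¹·s⁻².

B.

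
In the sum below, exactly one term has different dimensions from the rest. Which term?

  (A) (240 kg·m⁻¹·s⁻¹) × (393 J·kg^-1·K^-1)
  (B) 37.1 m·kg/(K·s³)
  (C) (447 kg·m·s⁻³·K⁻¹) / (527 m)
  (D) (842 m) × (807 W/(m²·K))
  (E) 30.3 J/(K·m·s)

(C)

Work out the base dimensions of each:
  (A) [kg·m⁻¹·s⁻¹] · [m²·s⁻²·K⁻¹] = kg·m·s⁻³·K⁻¹
  (B) kg·m·s⁻³·K⁻¹
  (C) [kg·m·s⁻³·K⁻¹] / [m] = kg·s⁻³·K⁻¹
  (D) [m] · [kg·s⁻³·K⁻¹] = kg·m·s⁻³·K⁻¹
  (E) J·s⁻¹·m⁻¹·K⁻¹ = N·m·s⁻¹·m⁻¹·K⁻¹ = kg·m·s⁻³·K⁻¹
All reduce to kg·m·s⁻³·K⁻¹ except (C), which is kg·s⁻³·K⁻¹.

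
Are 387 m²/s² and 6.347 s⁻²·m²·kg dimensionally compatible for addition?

Reduce each to base SI dimensions:
  387 m²/s²:  m²·s⁻²
  6.347 s⁻²·m²·kg:  kg·m²·s⁻²
m²·s⁻² ≠ kg·m²·s⁻², so they cannot be added.

No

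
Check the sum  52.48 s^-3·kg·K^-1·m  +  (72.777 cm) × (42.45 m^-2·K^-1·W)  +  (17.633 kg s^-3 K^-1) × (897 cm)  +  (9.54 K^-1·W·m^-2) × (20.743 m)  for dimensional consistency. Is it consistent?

Yes

Expand each in SI base units:
  52.48 s^-3·kg·K^-1·m:  kg·m·s⁻³·K⁻¹
  (72.777 cm) × (42.45 m^-2·K^-1·W):  [m] · [kg·s⁻³·K⁻¹] = kg·m·s⁻³·K⁻¹
  (17.633 kg s^-3 K^-1) × (897 cm):  [kg·s⁻³·K⁻¹] · [m] = kg·m·s⁻³·K⁻¹
  (9.54 K^-1·W·m^-2) × (20.743 m):  [kg·s⁻³·K⁻¹] · [m] = kg·m·s⁻³·K⁻¹
Every term reduces to kg·m·s⁻³·K⁻¹.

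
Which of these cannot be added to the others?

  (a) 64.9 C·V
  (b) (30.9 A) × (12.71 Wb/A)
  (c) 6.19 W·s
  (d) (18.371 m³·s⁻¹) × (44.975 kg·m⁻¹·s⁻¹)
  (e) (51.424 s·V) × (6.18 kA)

Reduce each to base SI dimensions:
  (a) C·V = s·A·J·C⁻¹ = kg·m²·s⁻²
  (b) [A] · [kg·m²·s⁻²·A⁻²] = kg·m²·s⁻²·A⁻¹
  (c) W·s = J·s⁻¹·s = kg·m²·s⁻²
  (d) [m³·s⁻¹] · [kg·m⁻¹·s⁻¹] = kg·m²·s⁻²
  (e) [kg·m²·s⁻²·A⁻¹] · [A] = kg·m²·s⁻²
All reduce to kg·m²·s⁻² except (b), which is kg·m²·s⁻²·A⁻¹.

(b)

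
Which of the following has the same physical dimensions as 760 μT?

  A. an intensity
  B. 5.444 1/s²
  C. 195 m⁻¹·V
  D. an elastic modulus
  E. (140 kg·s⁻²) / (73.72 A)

E.

Reference: T = Wb·m⁻² = kg·s⁻²·A⁻¹.
Each option:
  A. [intensity] = kg·s⁻³
  B. s⁻²
  C. V·m⁻¹ = J·C⁻¹·m⁻¹ = kg·m·s⁻³·A⁻¹
  D. [elastic modulus] = kg·m⁻¹·s⁻²
  E. [kg·s⁻²] / [A] = kg·s⁻²·A⁻¹  ← same
Only E. matches kg·s⁻²·A⁻¹.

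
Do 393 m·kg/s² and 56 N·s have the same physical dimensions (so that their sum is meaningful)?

No

Dimensions:
  393 m·kg/s²:  kg·m·s⁻²
  56 N·s:  N·s = kg·m·s⁻²·s = kg·m·s⁻¹
kg·m·s⁻² ≠ kg·m·s⁻¹, so they cannot be added.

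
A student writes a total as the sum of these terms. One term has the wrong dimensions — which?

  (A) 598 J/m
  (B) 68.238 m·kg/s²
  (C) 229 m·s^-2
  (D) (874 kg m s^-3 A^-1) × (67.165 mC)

Dimensions:
  (A) J·m⁻¹ = N·m·m⁻¹ = kg·m·s⁻²
  (B) kg·m·s⁻²
  (C) m·s⁻²
  (D) [kg·m·s⁻³·A⁻¹] · [s·A] = kg·m·s⁻²
All reduce to kg·m·s⁻² except (C), which is m·s⁻².

(C)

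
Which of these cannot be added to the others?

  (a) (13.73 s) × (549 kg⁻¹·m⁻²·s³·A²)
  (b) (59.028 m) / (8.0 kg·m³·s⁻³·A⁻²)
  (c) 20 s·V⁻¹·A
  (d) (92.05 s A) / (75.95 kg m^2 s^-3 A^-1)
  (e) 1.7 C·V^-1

In SI base units:
  (a) [s] · [kg⁻¹·m⁻²·s³·A²] = kg⁻¹·m⁻²·s⁴·A²
  (b) [m] / [kg·m³·s⁻³·A⁻²] = kg⁻¹·m⁻²·s³·A²
  (c) A·s·V⁻¹ = A·s·(J·C⁻¹)⁻¹ = kg⁻¹·m⁻²·s⁴·A²
  (d) [s·A] / [kg·m²·s⁻³·A⁻¹] = kg⁻¹·m⁻²·s⁴·A²
  (e) C·V⁻¹ = s·A·(J·C⁻¹)⁻¹ = kg⁻¹·m⁻²·s⁴·A²
All reduce to kg⁻¹·m⁻²·s⁴·A² except (b), which is kg⁻¹·m⁻²·s³·A².

(b)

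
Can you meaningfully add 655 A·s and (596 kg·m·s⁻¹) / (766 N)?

No

Reduce each to base SI dimensions:
  655 A·s:  A·s = s·A
  (596 kg·m·s⁻¹) / (766 N):  [kg·m·s⁻¹] / [kg·m·s⁻²] = s
s·A ≠ s, so they cannot be added.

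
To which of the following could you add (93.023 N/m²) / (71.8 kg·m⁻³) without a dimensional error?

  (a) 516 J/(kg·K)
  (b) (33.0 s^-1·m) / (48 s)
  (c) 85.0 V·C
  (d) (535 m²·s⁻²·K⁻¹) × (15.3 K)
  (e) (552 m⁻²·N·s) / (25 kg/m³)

(d)

Reference: [kg·m⁻¹·s⁻²] / [kg·m⁻³] = m²·s⁻².
Each option:
  (a) J·kg⁻¹·K⁻¹ = N·m·kg⁻¹·K⁻¹ = m²·s⁻²·K⁻¹
  (b) [m·s⁻¹] / [s] = m·s⁻²
  (c) C·V = s·A·J·C⁻¹ = kg·m²·s⁻²
  (d) [m²·s⁻²·K⁻¹] · [K] = m²·s⁻²  ← same
  (e) [kg·m⁻¹·s⁻¹] / [kg·m⁻³] = m²·s⁻¹
Only (d) matches m²·s⁻².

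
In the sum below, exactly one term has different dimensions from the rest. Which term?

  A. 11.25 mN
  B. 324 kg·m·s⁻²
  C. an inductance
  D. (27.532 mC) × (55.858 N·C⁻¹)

C.

In SI base units:
  A. N = kg·m·s⁻²
  B. kg·m·s⁻²
  C. [inductance] = kg·m²·s⁻²·A⁻²
  D. [s·A] · [kg·m·s⁻³·A⁻¹] = kg·m·s⁻²
All reduce to kg·m·s⁻² except C., which is kg·m²·s⁻²·A⁻².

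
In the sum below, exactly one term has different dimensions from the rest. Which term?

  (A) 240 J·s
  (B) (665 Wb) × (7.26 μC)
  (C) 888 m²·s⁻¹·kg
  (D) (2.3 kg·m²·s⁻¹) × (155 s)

Reduce each to base SI dimensions:
  (A) J·s = N·m·s = kg·m²·s⁻¹
  (B) [kg·m²·s⁻²·A⁻¹] · [s·A] = kg·m²·s⁻¹
  (C) kg·m²·s⁻¹
  (D) [kg·m²·s⁻¹] · [s] = kg·m²
All reduce to kg·m²·s⁻¹ except (D), which is kg·m².

(D)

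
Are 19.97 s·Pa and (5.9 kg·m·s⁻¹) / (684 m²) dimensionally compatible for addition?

In SI base units:
  19.97 s·Pa:  Pa·s = N·m⁻²·s = kg·m⁻¹·s⁻¹
  (5.9 kg·m·s⁻¹) / (684 m²):  [kg·m·s⁻¹] / [m²] = kg·m⁻¹·s⁻¹
Both are kg·m⁻¹·s⁻¹, so they have the same dimensions and can be added.

Yes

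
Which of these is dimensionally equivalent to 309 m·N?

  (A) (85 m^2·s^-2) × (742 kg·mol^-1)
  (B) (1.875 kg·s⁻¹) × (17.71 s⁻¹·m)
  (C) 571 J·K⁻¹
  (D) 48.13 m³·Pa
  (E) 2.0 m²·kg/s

(D)

Reference: N·m = kg·m·s⁻²·m = kg·m²·s⁻².
Each option:
  (A) [m²·s⁻²] · [kg·mol⁻¹] = kg·m²·s⁻²·mol⁻¹
  (B) [kg·s⁻¹] · [m·s⁻¹] = kg·m·s⁻²
  (C) J·K⁻¹ = N·m·K⁻¹ = kg·m²·s⁻²·K⁻¹
  (D) Pa·m³ = N·m⁻²·m³ = kg·m²·s⁻²  ← same
  (E) kg·m²·s⁻¹
Only (D) matches kg·m²·s⁻².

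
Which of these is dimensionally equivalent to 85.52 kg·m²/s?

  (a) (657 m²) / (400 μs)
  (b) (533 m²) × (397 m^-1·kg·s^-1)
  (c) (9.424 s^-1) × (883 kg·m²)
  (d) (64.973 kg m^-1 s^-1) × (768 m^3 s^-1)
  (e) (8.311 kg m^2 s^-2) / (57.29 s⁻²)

(c)

Reference: kg·m²·s⁻¹.
Each option:
  (a) [m²] / [s] = m²·s⁻¹
  (b) [m²] · [kg·m⁻¹·s⁻¹] = kg·m·s⁻¹
  (c) [s⁻¹] · [kg·m²] = kg·m²·s⁻¹  ← same
  (d) [kg·m⁻¹·s⁻¹] · [m³·s⁻¹] = kg·m²·s⁻²
  (e) [kg·m²·s⁻²] / [s⁻²] = kg·m²
Only (c) matches kg·m²·s⁻¹.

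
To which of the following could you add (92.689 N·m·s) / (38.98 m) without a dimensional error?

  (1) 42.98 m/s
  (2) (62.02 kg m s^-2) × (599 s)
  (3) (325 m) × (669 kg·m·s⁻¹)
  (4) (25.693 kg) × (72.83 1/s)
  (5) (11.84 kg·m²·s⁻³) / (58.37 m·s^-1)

(2)

Reference: [kg·m²·s⁻¹] / [m] = kg·m·s⁻¹.
Each option:
  (1) m·s⁻¹
  (2) [kg·m·s⁻²] · [s] = kg·m·s⁻¹  ← same
  (3) [m] · [kg·m·s⁻¹] = kg·m²·s⁻¹
  (4) [kg] · [s⁻¹] = kg·s⁻¹
  (5) [kg·m²·s⁻³] / [m·s⁻¹] = kg·m·s⁻²
Only (2) matches kg·m·s⁻¹.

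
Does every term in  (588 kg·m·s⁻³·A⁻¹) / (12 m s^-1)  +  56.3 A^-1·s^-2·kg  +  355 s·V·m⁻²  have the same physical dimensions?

Yes

Expand each in SI base units:
  (588 kg·m·s⁻³·A⁻¹) / (12 m s^-1):  [kg·m·s⁻³·A⁻¹] / [m·s⁻¹] = kg·s⁻²·A⁻¹
  56.3 A^-1·s^-2·kg:  kg·s⁻²·A⁻¹
  355 s·V·m⁻²:  V·s·m⁻² = J·C⁻¹·s·m⁻² = kg·s⁻²·A⁻¹
Every term reduces to kg·s⁻²·A⁻¹.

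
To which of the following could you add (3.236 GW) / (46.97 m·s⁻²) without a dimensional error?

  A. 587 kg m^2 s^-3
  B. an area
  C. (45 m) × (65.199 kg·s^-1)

Reference: [kg·m²·s⁻³] / [m·s⁻²] = kg·m·s⁻¹.
Each option:
  A. kg·m²·s⁻³
  B. [area] = m²
  C. [m] · [kg·s⁻¹] = kg·m·s⁻¹  ← same
Only C. matches kg·m·s⁻¹.

C.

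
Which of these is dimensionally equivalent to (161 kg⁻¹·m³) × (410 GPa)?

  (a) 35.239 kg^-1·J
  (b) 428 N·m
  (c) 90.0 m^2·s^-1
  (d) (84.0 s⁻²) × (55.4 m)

(a)

Reference: [kg⁻¹·m³] · [kg·m⁻¹·s⁻²] = m²·s⁻².
Each option:
  (a) J·kg⁻¹ = N·m·kg⁻¹ = m²·s⁻²  ← same
  (b) N·m = kg·m·s⁻²·m = kg·m²·s⁻²
  (c) m²·s⁻¹
  (d) [s⁻²] · [m] = m·s⁻²
Only (a) matches m²·s⁻².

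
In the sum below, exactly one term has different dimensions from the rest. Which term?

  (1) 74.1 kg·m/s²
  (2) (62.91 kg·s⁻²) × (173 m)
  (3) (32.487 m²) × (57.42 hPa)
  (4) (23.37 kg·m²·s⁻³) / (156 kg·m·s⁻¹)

(4)

Expand each in SI base units:
  (1) kg·m·s⁻²
  (2) [kg·s⁻²] · [m] = kg·m·s⁻²
  (3) [m²] · [kg·m⁻¹·s⁻²] = kg·m·s⁻²
  (4) [kg·m²·s⁻³] / [kg·m·s⁻¹] = m·s⁻²
All reduce to kg·m·s⁻² except (4), which is m·s⁻².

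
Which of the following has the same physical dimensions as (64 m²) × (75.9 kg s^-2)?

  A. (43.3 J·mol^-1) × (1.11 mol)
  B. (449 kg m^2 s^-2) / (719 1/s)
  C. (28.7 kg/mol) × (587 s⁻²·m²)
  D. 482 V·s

Reference: [m²] · [kg·s⁻²] = kg·m²·s⁻².
Each option:
  A. [kg·m²·s⁻²·mol⁻¹] · [mol] = kg·m²·s⁻²  ← same
  B. [kg·m²·s⁻²] / [s⁻¹] = kg·m²·s⁻¹
  C. [kg·mol⁻¹] · [m²·s⁻²] = kg·m²·s⁻²·mol⁻¹
  D. V·s = J·C⁻¹·s = kg·m²·s⁻²·A⁻¹
Only A. matches kg·m²·s⁻².

A.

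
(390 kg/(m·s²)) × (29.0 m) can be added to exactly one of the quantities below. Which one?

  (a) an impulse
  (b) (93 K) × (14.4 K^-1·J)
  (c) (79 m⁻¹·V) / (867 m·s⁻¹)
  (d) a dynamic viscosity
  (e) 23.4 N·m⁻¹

(e)

Reference: [kg·m⁻¹·s⁻²] · [m] = kg·s⁻².
Each option:
  (a) [impulse] = kg·m·s⁻¹
  (b) [K] · [kg·m²·s⁻²·K⁻¹] = kg·m²·s⁻²
  (c) [kg·m·s⁻³·A⁻¹] / [m·s⁻¹] = kg·s⁻²·A⁻¹
  (d) [dynamic viscosity] = kg·m⁻¹·s⁻¹
  (e) N·m⁻¹ = kg·m·s⁻²·m⁻¹ = kg·s⁻²  ← same
Only (e) matches kg·s⁻².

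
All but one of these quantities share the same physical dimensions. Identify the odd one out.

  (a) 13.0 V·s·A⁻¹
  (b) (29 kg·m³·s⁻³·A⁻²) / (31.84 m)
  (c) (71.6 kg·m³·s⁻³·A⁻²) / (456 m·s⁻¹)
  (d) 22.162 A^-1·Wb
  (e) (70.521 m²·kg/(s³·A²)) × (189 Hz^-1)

Expand each in SI base units:
  (a) V·s·A⁻¹ = J·C⁻¹·s·A⁻¹ = kg·m²·s⁻²·A⁻²
  (b) [kg·m³·s⁻³·A⁻²] / [m] = kg·m²·s⁻³·A⁻²
  (c) [kg·m³·s⁻³·A⁻²] / [m·s⁻¹] = kg·m²·s⁻²·A⁻²
  (d) Wb·A⁻¹ = V·s·A⁻¹ = kg·m²·s⁻²·A⁻²
  (e) [kg·m²·s⁻³·A⁻²] · [s] = kg·m²·s⁻²·A⁻²
All reduce to kg·m²·s⁻²·A⁻² except (b), which is kg·m²·s⁻³·A⁻².

(b)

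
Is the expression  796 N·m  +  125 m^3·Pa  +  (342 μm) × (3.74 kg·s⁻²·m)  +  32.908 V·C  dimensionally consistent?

Yes

Expand each in SI base units:
  796 N·m:  N·m = kg·m·s⁻²·m = kg·m²·s⁻²
  125 m^3·Pa:  Pa·m³ = N·m⁻²·m³ = kg·m²·s⁻²
  (342 μm) × (3.74 kg·s⁻²·m):  [m] · [kg·m·s⁻²] = kg·m²·s⁻²
  32.908 V·C:  C·V = s·A·J·C⁻¹ = kg·m²·s⁻²
Every term reduces to kg·m²·s⁻².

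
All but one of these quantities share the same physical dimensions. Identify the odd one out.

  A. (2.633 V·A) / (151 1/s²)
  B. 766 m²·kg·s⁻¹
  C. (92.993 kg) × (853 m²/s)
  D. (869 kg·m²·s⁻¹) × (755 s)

Work out the base dimensions of each:
  A. [kg·m²·s⁻³] / [s⁻²] = kg·m²·s⁻¹
  B. kg·m²·s⁻¹
  C. [kg] · [m²·s⁻¹] = kg·m²·s⁻¹
  D. [kg·m²·s⁻¹] · [s] = kg·m²
All reduce to kg·m²·s⁻¹ except D., which is kg·m².

D.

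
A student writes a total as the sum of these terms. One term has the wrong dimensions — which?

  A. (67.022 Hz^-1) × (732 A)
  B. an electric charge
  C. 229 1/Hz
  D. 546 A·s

In SI base units:
  A. [s] · [A] = s·A
  B. [electric charge] = s·A
  C. Hz⁻¹ = (s⁻¹)⁻¹ = s
  D. A·s = s·A
All reduce to s·A except C., which is s.

C.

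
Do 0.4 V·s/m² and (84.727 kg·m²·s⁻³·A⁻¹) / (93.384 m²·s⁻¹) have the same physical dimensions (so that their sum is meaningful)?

Yes

In SI base units:
  0.4 V·s/m²:  V·s·m⁻² = J·C⁻¹·s·m⁻² = kg·s⁻²·A⁻¹
  (84.727 kg·m²·s⁻³·A⁻¹) / (93.384 m²·s⁻¹):  [kg·m²·s⁻³·A⁻¹] / [m²·s⁻¹] = kg·s⁻²·A⁻¹
Both are kg·s⁻²·A⁻¹, so they have the same dimensions and can be added.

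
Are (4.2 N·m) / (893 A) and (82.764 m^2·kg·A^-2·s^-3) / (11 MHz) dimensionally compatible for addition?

No

Dimensions:
  (4.2 N·m) / (893 A):  [kg·m²·s⁻²] / [A] = kg·m²·s⁻²·A⁻¹
  (82.764 m^2·kg·A^-2·s^-3) / (11 MHz):  [kg·m²·s⁻³·A⁻²] / [s⁻¹] = kg·m²·s⁻²·A⁻²
kg·m²·s⁻²·A⁻¹ ≠ kg·m²·s⁻²·A⁻², so they cannot be added.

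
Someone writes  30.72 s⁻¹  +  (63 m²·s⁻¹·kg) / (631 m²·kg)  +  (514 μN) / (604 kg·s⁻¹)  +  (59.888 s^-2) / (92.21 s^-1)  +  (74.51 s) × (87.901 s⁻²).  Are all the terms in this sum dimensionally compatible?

No

In SI base units:
  30.72 s⁻¹:  s⁻¹
  (63 m²·s⁻¹·kg) / (631 m²·kg):  [kg·m²·s⁻¹] / [kg·m²] = s⁻¹
  (514 μN) / (604 kg·s⁻¹):  [kg·m·s⁻²] / [kg·s⁻¹] = m·s⁻¹
  (59.888 s^-2) / (92.21 s^-1):  [s⁻²] / [s⁻¹] = s⁻¹
  (74.51 s) × (87.901 s⁻²):  [s] · [s⁻²] = s⁻¹
The terms do not share a single dimension (m·s⁻¹ vs s⁻¹).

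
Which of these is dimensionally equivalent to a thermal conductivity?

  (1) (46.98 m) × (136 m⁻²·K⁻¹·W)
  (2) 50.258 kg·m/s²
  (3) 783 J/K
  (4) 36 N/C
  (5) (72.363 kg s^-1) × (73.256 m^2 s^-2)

(1)

Reference: [thermal conductivity] = kg·m·s⁻³·K⁻¹.
Each option:
  (1) [m] · [kg·s⁻³·K⁻¹] = kg·m·s⁻³·K⁻¹  ← same
  (2) kg·m·s⁻²
  (3) J·K⁻¹ = N·m·K⁻¹ = kg·m²·s⁻²·K⁻¹
  (4) N·C⁻¹ = kg·m·s⁻²·(s·A)⁻¹ = kg·m·s⁻³·A⁻¹
  (5) [kg·s⁻¹] · [m²·s⁻²] = kg·m²·s⁻³
Only (1) matches kg·m·s⁻³·K⁻¹.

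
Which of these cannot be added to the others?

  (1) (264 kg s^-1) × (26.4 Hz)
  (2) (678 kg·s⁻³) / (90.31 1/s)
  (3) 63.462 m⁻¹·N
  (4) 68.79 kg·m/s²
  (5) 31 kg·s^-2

Expand each in SI base units:
  (1) [kg·s⁻¹] · [s⁻¹] = kg·s⁻²
  (2) [kg·s⁻³] / [s⁻¹] = kg·s⁻²
  (3) N·m⁻¹ = kg·m·s⁻²·m⁻¹ = kg·s⁻²
  (4) kg·m·s⁻²
  (5) kg·s⁻²
All reduce to kg·s⁻² except (4), which is kg·m·s⁻².

(4)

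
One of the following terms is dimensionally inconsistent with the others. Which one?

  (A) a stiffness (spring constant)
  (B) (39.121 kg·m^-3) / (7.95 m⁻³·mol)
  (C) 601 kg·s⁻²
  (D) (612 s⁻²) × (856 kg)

Dimensions:
  (A) [stiffness (spring constant)] = kg·s⁻²
  (B) [kg·m⁻³] / [m⁻³·mol] = kg·mol⁻¹
  (C) kg·s⁻²
  (D) [s⁻²] · [kg] = kg·s⁻²
All reduce to kg·s⁻² except (B), which is kg·mol⁻¹.

(B)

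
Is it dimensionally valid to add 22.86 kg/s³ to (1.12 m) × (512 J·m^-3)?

No

Work out the base dimensions of each:
  22.86 kg/s³:  kg·s⁻³
  (1.12 m) × (512 J·m^-3):  [m] · [kg·m⁻¹·s⁻²] = kg·s⁻²
kg·s⁻³ ≠ kg·s⁻², so they cannot be added.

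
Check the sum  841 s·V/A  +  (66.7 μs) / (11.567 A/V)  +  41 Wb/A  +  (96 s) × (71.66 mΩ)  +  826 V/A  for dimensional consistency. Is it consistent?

Reduce each to base SI dimensions:
  841 s·V/A:  V·s·A⁻¹ = J·C⁻¹·s·A⁻¹ = kg·m²·s⁻²·A⁻²
  (66.7 μs) / (11.567 A/V):  [s] / [kg⁻¹·m⁻²·s³·A²] = kg·m²·s⁻²·A⁻²
  41 Wb/A:  Wb·A⁻¹ = V·s·A⁻¹ = kg·m²·s⁻²·A⁻²
  (96 s) × (71.66 mΩ):  [s] · [kg·m²·s⁻³·A⁻²] = kg·m²·s⁻²·A⁻²
  826 V/A:  V·A⁻¹ = J·C⁻¹·A⁻¹ = kg·m²·s⁻³·A⁻²
The terms do not share a single dimension (kg·m²·s⁻²·A⁻² vs kg·m²·s⁻³·A⁻²).

No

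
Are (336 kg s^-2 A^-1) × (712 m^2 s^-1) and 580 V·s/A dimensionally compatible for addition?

Reduce each to base SI dimensions:
  (336 kg s^-2 A^-1) × (712 m^2 s^-1):  [kg·s⁻²·A⁻¹] · [m²·s⁻¹] = kg·m²·s⁻³·A⁻¹
  580 V·s/A:  V·s·A⁻¹ = J·C⁻¹·s·A⁻¹ = kg·m²·s⁻²·A⁻²
kg·m²·s⁻³·A⁻¹ ≠ kg·m²·s⁻²·A⁻², so they cannot be added.

No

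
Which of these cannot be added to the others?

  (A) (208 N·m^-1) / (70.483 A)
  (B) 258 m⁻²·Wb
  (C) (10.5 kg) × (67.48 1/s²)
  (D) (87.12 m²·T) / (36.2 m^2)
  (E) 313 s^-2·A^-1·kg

(C)

In SI base units:
  (A) [kg·s⁻²] / [A] = kg·s⁻²·A⁻¹
  (B) Wb·m⁻² = V·s·m⁻² = kg·s⁻²·A⁻¹
  (C) [kg] · [s⁻²] = kg·s⁻²
  (D) [kg·m²·s⁻²·A⁻¹] / [m²] = kg·s⁻²·A⁻¹
  (E) kg·s⁻²·A⁻¹
All reduce to kg·s⁻²·A⁻¹ except (C), which is kg·s⁻².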